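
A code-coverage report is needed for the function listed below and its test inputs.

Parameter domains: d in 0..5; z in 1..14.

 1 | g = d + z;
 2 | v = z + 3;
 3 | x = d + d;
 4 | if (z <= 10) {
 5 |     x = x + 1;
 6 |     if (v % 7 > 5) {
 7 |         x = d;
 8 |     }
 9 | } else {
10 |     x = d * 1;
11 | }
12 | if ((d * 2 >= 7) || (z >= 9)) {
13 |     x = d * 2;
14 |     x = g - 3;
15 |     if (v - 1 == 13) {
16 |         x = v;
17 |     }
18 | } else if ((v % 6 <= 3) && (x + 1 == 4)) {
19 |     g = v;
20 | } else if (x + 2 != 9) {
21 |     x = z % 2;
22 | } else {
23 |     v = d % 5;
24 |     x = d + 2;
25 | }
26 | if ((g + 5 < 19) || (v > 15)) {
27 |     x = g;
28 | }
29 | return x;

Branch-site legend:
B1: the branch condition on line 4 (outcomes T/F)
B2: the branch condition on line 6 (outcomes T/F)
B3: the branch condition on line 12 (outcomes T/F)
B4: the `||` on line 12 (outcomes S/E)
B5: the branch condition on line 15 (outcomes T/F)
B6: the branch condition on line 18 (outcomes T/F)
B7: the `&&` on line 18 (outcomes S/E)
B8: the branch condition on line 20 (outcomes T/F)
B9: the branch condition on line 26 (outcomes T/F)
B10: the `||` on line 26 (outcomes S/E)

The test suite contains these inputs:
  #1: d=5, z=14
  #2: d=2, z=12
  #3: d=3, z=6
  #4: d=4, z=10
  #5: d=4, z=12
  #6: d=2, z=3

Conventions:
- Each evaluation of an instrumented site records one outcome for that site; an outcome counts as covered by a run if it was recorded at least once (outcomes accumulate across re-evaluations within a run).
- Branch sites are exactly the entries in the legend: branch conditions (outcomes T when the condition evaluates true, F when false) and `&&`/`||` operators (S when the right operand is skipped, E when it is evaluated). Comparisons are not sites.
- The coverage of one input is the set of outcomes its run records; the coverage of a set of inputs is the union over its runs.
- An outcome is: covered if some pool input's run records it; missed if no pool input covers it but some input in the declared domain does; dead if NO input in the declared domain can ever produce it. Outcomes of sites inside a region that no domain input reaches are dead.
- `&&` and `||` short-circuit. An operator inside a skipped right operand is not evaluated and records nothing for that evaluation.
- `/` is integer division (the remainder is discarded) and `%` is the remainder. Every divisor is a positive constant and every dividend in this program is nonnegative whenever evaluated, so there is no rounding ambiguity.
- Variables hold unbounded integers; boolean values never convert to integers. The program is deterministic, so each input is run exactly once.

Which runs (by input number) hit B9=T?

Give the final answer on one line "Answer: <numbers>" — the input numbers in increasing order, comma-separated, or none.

input #1 (d=5, z=14): records B9=T
input #2 (d=2, z=12): does not record B9=T
input #3 (d=3, z=6): records B9=T
input #4 (d=4, z=10): does not record B9=T
input #5 (d=4, z=12): does not record B9=T
input #6 (d=2, z=3): records B9=T

Answer: 1, 3, 6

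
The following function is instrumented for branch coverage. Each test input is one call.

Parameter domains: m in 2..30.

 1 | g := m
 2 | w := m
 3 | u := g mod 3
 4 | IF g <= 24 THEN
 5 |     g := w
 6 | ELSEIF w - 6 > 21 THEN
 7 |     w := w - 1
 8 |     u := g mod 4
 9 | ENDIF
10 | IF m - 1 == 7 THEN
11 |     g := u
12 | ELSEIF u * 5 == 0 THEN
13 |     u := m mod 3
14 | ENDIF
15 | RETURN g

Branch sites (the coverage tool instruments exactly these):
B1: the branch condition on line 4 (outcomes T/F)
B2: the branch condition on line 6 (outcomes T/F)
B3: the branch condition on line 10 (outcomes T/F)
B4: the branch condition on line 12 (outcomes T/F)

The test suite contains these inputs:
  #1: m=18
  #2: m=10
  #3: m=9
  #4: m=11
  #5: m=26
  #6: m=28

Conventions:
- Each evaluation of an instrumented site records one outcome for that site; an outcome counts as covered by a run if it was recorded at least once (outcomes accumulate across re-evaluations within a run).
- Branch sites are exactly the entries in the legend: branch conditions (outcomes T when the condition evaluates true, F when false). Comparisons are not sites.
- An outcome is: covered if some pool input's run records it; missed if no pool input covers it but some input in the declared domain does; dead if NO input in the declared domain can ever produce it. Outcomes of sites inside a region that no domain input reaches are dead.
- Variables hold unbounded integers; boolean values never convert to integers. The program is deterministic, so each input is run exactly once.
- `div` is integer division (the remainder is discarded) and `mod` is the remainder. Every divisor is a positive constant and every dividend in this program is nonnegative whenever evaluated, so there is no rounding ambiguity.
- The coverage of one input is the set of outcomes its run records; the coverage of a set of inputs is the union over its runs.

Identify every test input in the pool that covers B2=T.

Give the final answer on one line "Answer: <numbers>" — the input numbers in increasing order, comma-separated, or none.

input #1 (m=18): does not produce B2=T
input #2 (m=10): does not produce B2=T
input #3 (m=9): does not produce B2=T
input #4 (m=11): does not produce B2=T
input #5 (m=26): does not produce B2=T
input #6 (m=28): produces B2=T

Answer: 6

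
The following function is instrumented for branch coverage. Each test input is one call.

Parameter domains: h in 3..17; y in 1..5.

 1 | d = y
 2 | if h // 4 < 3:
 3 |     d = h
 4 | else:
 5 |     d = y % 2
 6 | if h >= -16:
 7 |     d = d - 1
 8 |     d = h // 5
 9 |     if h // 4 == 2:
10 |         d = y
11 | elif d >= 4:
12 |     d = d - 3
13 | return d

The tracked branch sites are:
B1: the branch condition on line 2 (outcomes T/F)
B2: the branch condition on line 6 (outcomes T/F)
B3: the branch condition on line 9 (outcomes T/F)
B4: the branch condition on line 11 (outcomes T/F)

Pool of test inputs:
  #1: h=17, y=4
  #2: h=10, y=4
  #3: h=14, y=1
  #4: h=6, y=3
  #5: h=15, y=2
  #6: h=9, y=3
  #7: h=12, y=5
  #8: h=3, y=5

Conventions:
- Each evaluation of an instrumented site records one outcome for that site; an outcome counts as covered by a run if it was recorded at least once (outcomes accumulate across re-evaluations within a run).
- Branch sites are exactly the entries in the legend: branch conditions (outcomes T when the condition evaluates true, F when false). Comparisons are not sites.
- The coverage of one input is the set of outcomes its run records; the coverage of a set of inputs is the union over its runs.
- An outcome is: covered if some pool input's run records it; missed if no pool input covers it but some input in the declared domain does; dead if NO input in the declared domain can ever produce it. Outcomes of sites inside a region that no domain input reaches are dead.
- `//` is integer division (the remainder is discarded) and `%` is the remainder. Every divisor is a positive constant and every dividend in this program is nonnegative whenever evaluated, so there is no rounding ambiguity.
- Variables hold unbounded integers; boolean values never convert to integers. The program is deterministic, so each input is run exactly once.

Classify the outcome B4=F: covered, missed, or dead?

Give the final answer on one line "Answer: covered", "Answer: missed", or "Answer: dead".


no pool input records B4=F
checking all 75 inputs in the declared domain: B4=F is never recorded -> dead
Answer: dead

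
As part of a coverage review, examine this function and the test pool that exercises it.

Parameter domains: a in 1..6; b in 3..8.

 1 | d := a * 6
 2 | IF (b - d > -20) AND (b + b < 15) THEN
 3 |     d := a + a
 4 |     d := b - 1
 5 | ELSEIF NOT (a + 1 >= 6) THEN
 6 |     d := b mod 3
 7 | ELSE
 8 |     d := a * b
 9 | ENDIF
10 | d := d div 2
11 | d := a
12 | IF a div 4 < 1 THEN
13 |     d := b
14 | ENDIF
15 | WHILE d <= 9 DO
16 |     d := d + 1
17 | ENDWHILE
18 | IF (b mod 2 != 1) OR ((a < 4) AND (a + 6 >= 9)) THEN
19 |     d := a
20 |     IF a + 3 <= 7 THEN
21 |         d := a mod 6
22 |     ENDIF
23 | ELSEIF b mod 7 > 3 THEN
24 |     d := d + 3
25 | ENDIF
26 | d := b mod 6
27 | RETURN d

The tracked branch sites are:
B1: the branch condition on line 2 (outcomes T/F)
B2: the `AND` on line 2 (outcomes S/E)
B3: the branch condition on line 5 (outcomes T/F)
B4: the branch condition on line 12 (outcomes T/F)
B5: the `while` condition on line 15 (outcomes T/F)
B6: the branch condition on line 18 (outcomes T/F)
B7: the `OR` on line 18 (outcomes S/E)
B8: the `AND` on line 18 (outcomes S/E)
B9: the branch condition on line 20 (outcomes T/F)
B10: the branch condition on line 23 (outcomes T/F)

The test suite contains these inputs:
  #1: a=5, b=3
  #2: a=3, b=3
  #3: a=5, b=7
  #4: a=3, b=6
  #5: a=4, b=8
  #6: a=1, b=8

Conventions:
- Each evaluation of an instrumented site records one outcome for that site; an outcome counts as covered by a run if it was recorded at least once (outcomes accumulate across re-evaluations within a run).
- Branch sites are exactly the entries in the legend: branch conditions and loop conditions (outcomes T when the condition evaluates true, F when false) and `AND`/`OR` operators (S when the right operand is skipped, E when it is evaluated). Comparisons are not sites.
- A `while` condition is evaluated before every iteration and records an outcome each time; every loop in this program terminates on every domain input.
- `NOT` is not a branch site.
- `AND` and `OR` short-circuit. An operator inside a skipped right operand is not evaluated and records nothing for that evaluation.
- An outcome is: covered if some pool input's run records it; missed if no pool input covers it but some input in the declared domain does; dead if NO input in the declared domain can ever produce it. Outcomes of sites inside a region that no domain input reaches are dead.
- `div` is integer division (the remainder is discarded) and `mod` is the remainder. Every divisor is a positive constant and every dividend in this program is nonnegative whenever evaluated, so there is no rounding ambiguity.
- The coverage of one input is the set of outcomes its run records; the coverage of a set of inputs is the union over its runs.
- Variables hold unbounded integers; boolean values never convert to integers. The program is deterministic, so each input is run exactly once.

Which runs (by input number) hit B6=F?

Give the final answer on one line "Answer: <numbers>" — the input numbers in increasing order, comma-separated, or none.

input #1 (a=5, b=3): produces B6=F
input #2 (a=3, b=3): does not produce B6=F
input #3 (a=5, b=7): produces B6=F
input #4 (a=3, b=6): does not produce B6=F
input #5 (a=4, b=8): does not produce B6=F
input #6 (a=1, b=8): does not produce B6=F

Answer: 1, 3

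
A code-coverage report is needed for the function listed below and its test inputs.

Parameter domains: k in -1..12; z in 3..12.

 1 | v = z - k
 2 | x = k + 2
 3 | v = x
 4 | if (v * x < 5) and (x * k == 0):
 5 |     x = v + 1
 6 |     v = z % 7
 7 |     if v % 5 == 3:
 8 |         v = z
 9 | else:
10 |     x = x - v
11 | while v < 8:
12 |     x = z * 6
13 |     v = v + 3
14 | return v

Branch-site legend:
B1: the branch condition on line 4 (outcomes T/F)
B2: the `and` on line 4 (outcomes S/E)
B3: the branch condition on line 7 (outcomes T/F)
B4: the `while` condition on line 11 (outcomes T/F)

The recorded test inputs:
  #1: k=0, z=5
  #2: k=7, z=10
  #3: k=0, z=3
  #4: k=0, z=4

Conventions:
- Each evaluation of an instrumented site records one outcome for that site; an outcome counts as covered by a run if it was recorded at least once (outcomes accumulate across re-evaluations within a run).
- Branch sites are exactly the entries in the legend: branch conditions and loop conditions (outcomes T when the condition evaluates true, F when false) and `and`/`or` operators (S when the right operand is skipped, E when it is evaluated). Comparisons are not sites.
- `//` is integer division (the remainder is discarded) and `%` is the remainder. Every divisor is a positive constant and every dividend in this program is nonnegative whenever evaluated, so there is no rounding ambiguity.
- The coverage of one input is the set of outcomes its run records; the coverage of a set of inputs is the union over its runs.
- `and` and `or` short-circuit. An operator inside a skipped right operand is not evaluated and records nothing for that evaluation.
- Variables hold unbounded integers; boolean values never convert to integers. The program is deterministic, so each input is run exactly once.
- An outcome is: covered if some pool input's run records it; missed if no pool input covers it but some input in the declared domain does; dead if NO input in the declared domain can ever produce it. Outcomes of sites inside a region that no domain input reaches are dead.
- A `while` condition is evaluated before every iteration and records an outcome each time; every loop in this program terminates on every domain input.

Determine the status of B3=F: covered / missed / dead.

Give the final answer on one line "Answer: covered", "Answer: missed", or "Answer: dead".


B3=F is recorded by pool input(s) 1, 4 -> covered
Answer: covered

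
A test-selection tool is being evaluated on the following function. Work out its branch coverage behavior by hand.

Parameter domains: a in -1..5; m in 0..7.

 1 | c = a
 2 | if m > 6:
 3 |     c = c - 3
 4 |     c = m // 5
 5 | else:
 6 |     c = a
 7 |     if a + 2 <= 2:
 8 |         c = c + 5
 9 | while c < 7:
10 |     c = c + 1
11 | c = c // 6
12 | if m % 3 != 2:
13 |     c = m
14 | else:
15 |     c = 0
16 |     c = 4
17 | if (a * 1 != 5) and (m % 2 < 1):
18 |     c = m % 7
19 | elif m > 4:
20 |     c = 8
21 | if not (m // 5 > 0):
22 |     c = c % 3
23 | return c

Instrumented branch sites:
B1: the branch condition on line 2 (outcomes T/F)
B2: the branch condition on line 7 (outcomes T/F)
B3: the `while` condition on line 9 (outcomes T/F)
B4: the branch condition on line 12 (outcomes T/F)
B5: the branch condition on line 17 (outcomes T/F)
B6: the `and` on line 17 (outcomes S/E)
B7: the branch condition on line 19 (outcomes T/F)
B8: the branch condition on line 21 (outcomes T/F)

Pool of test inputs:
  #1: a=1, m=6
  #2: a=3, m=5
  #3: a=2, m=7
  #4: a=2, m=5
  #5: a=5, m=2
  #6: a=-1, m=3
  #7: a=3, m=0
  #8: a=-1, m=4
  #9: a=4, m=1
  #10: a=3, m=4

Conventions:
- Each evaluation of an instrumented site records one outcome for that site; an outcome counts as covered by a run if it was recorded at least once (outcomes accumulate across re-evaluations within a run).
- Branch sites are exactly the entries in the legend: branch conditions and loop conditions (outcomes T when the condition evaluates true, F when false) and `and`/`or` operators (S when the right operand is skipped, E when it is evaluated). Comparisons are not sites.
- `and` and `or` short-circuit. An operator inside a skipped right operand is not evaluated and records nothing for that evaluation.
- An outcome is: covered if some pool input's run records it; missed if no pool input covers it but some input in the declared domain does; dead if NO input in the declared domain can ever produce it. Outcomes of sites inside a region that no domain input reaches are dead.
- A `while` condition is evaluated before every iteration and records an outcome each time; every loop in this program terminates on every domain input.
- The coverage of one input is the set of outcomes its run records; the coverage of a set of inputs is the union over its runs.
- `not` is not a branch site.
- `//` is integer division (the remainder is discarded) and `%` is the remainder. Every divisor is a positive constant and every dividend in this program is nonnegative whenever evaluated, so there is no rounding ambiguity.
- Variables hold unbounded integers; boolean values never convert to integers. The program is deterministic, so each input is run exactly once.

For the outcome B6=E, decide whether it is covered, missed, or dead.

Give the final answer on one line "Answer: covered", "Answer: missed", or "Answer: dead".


B6=E is recorded by pool input(s) 1, 2, 3, 4, 6, 7, 8, 9, 10 -> covered
Answer: covered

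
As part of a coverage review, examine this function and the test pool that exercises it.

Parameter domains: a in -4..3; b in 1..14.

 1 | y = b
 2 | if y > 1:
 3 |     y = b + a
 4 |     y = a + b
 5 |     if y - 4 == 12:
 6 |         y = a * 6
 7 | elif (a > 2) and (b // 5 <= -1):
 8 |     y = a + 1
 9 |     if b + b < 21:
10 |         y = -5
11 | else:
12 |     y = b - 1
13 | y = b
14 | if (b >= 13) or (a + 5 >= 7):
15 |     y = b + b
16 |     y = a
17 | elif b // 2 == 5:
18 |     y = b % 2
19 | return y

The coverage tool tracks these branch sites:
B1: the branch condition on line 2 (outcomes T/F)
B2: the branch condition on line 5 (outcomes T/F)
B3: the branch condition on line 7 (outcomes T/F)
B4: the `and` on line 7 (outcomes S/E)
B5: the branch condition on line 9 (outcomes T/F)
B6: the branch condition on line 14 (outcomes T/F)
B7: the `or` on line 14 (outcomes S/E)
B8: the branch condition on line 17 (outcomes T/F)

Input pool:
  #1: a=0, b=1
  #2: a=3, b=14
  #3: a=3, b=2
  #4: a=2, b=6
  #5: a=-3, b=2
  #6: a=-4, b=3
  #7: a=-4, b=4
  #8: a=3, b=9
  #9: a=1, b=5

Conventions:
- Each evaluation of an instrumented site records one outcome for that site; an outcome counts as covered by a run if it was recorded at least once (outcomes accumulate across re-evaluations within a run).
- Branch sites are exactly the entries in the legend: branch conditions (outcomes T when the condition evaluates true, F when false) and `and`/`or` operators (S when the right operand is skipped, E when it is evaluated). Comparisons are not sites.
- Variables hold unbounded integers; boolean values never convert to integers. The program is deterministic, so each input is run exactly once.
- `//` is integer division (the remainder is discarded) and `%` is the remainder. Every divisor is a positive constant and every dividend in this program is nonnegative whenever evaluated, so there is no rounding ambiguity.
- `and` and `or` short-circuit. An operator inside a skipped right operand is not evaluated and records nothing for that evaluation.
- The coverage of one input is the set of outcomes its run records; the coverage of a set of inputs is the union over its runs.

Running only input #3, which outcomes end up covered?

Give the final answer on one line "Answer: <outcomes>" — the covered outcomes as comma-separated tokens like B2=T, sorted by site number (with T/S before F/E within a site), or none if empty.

Tracing the run of input #3 (a=3, b=2):
  B1->T, B2->F, B7->E, B6->T
deduplicating events, the covered set is: B1=T, B2=F, B6=T, B7=E

Answer: B1=T, B2=F, B6=T, B7=E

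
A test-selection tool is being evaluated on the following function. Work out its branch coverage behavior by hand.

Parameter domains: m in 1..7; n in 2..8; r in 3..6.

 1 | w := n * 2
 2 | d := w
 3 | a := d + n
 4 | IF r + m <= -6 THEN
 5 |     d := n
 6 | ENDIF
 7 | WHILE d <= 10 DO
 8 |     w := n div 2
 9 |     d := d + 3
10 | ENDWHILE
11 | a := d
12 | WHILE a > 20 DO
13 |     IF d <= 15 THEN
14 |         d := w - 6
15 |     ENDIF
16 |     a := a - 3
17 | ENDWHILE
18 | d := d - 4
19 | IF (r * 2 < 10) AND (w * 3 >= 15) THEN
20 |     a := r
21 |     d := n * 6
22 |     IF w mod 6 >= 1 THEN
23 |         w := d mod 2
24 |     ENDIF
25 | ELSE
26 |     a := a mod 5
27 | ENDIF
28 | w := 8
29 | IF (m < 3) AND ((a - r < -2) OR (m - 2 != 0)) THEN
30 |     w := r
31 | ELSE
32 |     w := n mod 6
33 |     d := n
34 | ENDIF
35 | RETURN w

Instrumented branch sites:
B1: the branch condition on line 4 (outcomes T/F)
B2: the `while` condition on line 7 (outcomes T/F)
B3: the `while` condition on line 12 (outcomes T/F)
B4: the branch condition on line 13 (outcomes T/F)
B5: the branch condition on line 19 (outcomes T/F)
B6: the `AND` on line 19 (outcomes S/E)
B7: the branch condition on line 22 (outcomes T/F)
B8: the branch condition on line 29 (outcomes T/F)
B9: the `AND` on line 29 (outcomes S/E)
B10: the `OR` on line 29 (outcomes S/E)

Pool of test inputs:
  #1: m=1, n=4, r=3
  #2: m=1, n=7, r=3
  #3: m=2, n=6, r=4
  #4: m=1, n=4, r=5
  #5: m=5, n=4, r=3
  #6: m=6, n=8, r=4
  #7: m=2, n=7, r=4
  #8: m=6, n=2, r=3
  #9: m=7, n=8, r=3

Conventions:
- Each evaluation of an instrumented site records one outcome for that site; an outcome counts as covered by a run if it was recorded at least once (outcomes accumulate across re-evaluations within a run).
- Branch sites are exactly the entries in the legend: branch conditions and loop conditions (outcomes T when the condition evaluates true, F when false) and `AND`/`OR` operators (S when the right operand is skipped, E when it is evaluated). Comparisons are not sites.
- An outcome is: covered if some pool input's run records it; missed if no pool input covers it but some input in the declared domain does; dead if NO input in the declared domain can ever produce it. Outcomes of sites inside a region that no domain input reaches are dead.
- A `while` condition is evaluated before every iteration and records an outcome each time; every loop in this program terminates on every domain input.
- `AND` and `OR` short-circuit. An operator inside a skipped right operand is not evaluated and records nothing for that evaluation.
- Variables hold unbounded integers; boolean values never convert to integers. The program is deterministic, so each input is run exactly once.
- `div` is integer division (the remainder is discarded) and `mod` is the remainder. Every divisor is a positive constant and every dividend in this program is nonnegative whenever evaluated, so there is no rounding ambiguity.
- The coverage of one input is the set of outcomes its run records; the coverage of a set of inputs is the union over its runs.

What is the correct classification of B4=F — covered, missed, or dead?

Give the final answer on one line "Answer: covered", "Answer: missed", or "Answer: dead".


no pool input records B4=F
checking all 196 inputs in the declared domain: B4=F is never recorded -> dead
Answer: dead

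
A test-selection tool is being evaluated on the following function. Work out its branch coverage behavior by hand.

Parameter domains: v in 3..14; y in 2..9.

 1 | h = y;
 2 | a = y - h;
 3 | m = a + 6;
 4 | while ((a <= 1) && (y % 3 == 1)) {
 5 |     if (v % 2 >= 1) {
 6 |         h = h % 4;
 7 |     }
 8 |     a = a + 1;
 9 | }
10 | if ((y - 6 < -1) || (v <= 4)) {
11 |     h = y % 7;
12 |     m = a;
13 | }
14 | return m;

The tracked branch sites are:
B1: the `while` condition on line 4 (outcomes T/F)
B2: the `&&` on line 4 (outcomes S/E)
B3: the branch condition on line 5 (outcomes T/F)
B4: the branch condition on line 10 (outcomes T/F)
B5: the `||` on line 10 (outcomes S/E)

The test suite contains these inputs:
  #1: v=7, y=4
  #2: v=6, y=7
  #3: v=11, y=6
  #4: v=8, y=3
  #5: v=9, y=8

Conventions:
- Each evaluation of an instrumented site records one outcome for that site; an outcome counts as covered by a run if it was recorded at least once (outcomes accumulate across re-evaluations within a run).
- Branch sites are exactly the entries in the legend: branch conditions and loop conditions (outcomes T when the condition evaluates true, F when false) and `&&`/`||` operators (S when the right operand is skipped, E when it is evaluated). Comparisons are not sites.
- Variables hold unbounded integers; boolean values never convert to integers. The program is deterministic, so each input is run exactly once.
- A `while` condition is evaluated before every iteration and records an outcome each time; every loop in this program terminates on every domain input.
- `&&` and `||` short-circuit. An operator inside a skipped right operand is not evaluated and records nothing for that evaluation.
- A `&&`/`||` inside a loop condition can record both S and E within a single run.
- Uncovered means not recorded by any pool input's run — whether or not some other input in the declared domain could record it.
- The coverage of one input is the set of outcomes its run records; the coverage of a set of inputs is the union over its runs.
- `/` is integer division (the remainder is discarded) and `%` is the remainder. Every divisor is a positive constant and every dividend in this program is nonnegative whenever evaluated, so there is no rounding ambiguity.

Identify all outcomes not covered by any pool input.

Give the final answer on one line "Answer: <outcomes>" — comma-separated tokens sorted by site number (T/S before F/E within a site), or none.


input #1, v=7, y=4: outcomes B1=T, B1=F, B2=S, B2=E, B3=T, B4=T, B5=S
input #2, v=6, y=7: outcomes B1=T, B1=F, B2=S, B2=E, B3=F, B4=F, B5=E
input #3, v=11, y=6: outcomes B1=F, B2=E, B4=F, B5=E
input #4, v=8, y=3: outcomes B1=F, B2=E, B4=T, B5=S
input #5, v=9, y=8: outcomes B1=F, B2=E, B4=F, B5=E
union over the pool: B1=T, B1=F, B2=S, B2=E, B3=T, B3=F, B4=T, B4=F, B5=S, B5=E
uncovered (0 of 10): none
Answer: none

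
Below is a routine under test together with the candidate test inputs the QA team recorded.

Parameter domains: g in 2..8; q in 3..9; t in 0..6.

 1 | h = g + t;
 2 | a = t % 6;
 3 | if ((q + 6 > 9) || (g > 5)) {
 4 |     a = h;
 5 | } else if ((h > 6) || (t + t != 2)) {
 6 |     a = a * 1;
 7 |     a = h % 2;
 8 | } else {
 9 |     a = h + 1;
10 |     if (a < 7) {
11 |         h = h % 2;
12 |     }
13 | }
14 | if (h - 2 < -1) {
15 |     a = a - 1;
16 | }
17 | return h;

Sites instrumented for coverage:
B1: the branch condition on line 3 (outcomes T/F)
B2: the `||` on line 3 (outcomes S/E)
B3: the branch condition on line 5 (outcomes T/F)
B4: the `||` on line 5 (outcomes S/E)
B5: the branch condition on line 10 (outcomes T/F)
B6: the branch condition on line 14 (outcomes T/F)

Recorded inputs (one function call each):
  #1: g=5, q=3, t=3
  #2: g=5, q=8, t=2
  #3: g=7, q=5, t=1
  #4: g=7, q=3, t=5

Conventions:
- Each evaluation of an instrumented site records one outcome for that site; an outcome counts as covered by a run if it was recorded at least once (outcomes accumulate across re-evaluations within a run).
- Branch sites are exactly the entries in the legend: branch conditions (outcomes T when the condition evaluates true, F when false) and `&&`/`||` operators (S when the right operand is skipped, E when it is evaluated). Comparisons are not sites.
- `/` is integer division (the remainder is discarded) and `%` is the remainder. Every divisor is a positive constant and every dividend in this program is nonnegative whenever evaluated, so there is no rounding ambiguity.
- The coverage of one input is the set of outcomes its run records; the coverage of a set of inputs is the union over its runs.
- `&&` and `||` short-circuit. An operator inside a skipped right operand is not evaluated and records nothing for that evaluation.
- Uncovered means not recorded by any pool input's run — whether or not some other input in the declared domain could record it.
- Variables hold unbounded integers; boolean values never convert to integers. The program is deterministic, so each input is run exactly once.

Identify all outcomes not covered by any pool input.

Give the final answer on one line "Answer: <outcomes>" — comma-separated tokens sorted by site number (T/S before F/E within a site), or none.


run #1 (g=5, q=3, t=3) records B1=F, B2=E, B3=T, B4=S, B6=F
run #2 (g=5, q=8, t=2) records B1=T, B2=S, B6=F
run #3 (g=7, q=5, t=1) records B1=T, B2=S, B6=F
run #4 (g=7, q=3, t=5) records B1=T, B2=E, B6=F
union over the pool: B1=T, B1=F, B2=S, B2=E, B3=T, B4=S, B6=F
uncovered (5 of 12): B3=F, B4=E, B5=T, B5=F, B6=T
Answer: B3=F, B4=E, B5=T, B5=F, B6=T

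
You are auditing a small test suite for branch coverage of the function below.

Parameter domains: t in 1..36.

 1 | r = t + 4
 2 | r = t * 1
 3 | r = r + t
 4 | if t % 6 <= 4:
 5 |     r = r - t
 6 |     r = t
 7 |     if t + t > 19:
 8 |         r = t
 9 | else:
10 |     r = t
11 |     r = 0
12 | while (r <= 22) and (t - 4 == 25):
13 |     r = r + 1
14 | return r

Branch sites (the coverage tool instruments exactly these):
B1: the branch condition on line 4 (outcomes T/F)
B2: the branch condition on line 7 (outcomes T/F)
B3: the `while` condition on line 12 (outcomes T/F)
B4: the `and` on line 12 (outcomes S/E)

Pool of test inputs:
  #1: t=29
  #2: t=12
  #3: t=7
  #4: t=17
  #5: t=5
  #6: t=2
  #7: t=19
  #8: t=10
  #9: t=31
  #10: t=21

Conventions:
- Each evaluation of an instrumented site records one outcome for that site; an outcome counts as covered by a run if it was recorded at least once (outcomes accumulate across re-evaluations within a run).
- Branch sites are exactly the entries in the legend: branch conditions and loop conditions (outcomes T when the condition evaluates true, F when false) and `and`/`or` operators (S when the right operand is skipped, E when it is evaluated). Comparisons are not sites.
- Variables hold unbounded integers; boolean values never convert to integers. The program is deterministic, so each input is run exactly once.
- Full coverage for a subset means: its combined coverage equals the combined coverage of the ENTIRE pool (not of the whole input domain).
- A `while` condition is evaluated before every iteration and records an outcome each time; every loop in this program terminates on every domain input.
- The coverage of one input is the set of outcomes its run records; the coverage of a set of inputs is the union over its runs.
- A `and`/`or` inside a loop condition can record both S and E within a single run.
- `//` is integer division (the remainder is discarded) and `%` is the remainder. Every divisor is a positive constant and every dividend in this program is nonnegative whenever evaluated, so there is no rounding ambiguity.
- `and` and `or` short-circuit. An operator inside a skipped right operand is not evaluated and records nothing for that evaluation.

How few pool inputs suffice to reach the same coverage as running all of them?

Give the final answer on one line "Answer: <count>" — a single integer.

run #1 (t=29) records B1=F, B3=T, B3=F, B4=S, B4=E
run #2 (t=12) records B1=T, B2=T, B3=F, B4=E
run #3 (t=7) records B1=T, B2=F, B3=F, B4=E
run #4 (t=17) records B1=F, B3=F, B4=E
run #5 (t=5) records B1=F, B3=F, B4=E
run #6 (t=2) records B1=T, B2=F, B3=F, B4=E
run #7 (t=19) records B1=T, B2=T, B3=F, B4=E
run #8 (t=10) records B1=T, B2=T, B3=F, B4=E
run #9 (t=31) records B1=T, B2=T, B3=F, B4=S
run #10 (t=21) records B1=T, B2=T, B3=F, B4=E
union over all inputs: B1=T, B1=F, B2=T, B2=F, B3=T, B3=F, B4=S, B4=E (8 outcomes)
every size-1 subset falls short of the 8 outcomes (best: 5/8)
every size-2 subset falls short of the 8 outcomes (best: 7/8)
at size 3, {1, 2, 3} reaches all 8 outcomes; every lexicographically earlier size-3 subset fails

Answer: 3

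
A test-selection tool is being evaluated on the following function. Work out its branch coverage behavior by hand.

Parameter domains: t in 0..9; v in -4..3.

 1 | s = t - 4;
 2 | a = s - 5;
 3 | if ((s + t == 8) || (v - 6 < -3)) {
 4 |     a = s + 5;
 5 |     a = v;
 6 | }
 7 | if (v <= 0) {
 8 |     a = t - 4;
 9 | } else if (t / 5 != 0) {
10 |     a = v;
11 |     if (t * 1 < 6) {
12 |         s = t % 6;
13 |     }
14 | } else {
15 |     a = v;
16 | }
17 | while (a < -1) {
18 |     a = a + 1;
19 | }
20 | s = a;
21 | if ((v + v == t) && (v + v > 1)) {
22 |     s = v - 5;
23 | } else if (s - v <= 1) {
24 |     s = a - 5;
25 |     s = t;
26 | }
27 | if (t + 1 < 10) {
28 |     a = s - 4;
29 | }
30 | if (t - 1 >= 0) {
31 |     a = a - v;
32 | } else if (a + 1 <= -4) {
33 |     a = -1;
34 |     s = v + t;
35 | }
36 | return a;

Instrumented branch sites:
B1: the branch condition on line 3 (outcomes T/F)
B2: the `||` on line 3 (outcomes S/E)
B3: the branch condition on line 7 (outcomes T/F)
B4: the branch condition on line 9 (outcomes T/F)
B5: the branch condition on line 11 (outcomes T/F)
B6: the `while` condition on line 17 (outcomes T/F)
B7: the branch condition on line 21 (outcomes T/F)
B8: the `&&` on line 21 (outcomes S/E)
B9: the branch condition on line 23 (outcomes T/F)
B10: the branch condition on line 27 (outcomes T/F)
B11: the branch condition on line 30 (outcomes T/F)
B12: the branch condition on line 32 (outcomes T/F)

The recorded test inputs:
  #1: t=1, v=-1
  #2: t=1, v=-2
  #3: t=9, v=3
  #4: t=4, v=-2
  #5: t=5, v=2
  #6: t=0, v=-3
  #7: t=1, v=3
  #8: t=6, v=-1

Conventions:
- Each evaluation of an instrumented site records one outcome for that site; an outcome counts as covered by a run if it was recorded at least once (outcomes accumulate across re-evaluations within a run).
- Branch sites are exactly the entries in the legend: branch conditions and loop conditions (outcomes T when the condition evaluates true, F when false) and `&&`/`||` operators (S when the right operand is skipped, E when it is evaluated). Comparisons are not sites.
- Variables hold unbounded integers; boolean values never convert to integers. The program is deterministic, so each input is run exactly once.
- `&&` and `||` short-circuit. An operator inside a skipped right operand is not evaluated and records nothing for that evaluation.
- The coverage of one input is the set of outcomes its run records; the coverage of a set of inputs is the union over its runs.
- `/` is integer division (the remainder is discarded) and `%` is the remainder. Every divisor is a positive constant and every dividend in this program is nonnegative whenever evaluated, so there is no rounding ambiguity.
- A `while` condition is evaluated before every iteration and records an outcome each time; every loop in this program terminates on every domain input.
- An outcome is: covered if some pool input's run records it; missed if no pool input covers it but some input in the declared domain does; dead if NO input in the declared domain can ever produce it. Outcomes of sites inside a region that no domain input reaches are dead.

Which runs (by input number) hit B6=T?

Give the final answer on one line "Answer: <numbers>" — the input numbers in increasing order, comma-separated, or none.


input #1 (t=1, v=-1): hits B6=T
input #2 (t=1, v=-2): hits B6=T
input #3 (t=9, v=3): never hits B6=T
input #4 (t=4, v=-2): never hits B6=T
input #5 (t=5, v=2): never hits B6=T
input #6 (t=0, v=-3): hits B6=T
input #7 (t=1, v=3): never hits B6=T
input #8 (t=6, v=-1): never hits B6=T
Answer: 1, 2, 6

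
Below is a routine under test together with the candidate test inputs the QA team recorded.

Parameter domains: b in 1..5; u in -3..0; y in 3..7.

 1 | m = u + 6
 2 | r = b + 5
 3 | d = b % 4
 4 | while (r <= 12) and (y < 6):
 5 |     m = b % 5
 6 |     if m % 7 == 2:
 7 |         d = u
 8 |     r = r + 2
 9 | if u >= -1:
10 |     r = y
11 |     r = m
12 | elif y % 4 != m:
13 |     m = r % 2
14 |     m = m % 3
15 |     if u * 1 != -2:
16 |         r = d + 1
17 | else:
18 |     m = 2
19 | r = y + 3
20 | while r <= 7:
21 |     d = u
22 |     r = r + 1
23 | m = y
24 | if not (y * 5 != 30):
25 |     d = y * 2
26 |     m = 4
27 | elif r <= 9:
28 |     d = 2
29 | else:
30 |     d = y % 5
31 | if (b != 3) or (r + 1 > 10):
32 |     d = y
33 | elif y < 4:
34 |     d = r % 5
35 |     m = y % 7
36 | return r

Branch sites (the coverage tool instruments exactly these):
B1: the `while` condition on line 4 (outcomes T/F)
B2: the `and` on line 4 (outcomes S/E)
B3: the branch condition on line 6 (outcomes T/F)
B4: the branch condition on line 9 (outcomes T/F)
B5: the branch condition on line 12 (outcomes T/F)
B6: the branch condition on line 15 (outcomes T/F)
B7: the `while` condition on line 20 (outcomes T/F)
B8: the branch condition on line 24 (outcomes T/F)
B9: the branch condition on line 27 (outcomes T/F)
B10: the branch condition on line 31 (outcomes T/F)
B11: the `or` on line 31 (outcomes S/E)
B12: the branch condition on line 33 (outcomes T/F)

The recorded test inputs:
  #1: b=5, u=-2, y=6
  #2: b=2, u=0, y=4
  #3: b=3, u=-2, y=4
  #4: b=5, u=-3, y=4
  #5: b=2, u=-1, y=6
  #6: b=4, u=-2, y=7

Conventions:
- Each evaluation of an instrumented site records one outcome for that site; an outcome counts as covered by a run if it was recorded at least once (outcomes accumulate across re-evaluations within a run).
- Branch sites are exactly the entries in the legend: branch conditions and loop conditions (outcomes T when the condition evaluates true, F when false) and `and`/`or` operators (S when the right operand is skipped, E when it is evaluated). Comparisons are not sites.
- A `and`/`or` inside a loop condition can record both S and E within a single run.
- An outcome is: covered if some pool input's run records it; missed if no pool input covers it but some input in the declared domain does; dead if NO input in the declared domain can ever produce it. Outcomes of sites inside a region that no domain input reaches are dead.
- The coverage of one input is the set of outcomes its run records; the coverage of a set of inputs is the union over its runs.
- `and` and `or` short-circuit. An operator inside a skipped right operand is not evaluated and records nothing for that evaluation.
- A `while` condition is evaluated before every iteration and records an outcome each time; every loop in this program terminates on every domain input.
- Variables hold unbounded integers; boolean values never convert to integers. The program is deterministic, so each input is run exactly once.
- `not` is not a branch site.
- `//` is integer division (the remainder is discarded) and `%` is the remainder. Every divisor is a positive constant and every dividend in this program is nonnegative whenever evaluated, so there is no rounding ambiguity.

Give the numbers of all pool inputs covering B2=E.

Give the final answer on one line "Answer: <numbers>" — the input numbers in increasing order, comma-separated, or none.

input #1 (b=5, u=-2, y=6): covers B2=E
input #2 (b=2, u=0, y=4): covers B2=E
input #3 (b=3, u=-2, y=4): covers B2=E
input #4 (b=5, u=-3, y=4): covers B2=E
input #5 (b=2, u=-1, y=6): covers B2=E
input #6 (b=4, u=-2, y=7): covers B2=E

Answer: 1, 2, 3, 4, 5, 6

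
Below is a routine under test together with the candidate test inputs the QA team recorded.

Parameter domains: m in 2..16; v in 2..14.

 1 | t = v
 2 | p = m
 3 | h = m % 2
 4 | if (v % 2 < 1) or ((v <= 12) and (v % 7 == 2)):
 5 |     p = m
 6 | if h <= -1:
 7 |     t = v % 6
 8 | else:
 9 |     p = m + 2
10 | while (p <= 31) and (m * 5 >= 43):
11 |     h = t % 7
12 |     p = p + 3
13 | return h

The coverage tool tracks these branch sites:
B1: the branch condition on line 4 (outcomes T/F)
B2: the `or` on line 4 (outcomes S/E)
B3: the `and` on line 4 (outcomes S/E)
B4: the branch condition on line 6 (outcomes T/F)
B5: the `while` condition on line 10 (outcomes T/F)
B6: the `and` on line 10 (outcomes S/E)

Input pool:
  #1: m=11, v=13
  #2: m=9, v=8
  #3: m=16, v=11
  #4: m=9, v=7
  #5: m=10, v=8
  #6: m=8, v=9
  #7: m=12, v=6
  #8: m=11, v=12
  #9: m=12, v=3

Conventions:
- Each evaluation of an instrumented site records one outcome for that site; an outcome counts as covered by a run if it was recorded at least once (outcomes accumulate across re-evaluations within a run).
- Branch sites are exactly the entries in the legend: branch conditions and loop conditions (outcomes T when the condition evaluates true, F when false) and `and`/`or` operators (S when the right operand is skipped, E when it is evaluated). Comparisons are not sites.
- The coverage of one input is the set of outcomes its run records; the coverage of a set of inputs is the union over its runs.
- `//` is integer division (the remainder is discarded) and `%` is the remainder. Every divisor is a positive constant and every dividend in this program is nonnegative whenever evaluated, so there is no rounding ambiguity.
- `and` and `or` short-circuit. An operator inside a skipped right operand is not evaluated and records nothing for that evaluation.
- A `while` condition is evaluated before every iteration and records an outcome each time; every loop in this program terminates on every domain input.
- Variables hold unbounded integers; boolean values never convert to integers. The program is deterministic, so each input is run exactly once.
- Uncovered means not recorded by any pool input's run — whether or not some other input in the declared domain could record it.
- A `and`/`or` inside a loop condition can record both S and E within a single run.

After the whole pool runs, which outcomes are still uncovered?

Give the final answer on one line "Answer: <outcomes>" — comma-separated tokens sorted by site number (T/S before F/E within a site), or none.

input #1 (m=11, v=13): covers B1=F, B2=E, B3=S, B4=F, B5=T, B5=F, B6=S, B6=E
input #2 (m=9, v=8): covers B1=T, B2=S, B4=F, B5=T, B5=F, B6=S, B6=E
input #3 (m=16, v=11): covers B1=F, B2=E, B3=E, B4=F, B5=T, B5=F, B6=S, B6=E
input #4 (m=9, v=7): covers B1=F, B2=E, B3=E, B4=F, B5=T, B5=F, B6=S, B6=E
input #5 (m=10, v=8): covers B1=T, B2=S, B4=F, B5=T, B5=F, B6=S, B6=E
input #6 (m=8, v=9): covers B1=T, B2=E, B3=E, B4=F, B5=F, B6=E
input #7 (m=12, v=6): covers B1=T, B2=S, B4=F, B5=T, B5=F, B6=S, B6=E
input #8 (m=11, v=12): covers B1=T, B2=S, B4=F, B5=T, B5=F, B6=S, B6=E
input #9 (m=12, v=3): covers B1=F, B2=E, B3=E, B4=F, B5=T, B5=F, B6=S, B6=E
union over the pool: B1=T, B1=F, B2=S, B2=E, B3=S, B3=E, B4=F, B5=T, B5=F, B6=S, B6=E
uncovered (1 of 12): B4=T

Answer: B4=T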